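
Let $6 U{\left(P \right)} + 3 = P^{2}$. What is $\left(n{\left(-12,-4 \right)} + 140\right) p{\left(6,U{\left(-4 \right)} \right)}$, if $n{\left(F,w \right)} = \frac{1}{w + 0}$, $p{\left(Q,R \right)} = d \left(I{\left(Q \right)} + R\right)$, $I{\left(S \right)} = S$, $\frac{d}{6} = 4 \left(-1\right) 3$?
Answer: $-82173$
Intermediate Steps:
$d = -72$ ($d = 6 \cdot 4 \left(-1\right) 3 = 6 \left(\left(-4\right) 3\right) = 6 \left(-12\right) = -72$)
$U{\left(P \right)} = - \frac{1}{2} + \frac{P^{2}}{6}$
$p{\left(Q,R \right)} = - 72 Q - 72 R$ ($p{\left(Q,R \right)} = - 72 \left(Q + R\right) = - 72 Q - 72 R$)
$n{\left(F,w \right)} = \frac{1}{w}$
$\left(n{\left(-12,-4 \right)} + 140\right) p{\left(6,U{\left(-4 \right)} \right)} = \left(\frac{1}{-4} + 140\right) \left(\left(-72\right) 6 - 72 \left(- \frac{1}{2} + \frac{\left(-4\right)^{2}}{6}\right)\right) = \left(- \frac{1}{4} + 140\right) \left(-432 - 72 \left(- \frac{1}{2} + \frac{1}{6} \cdot 16\right)\right) = \frac{559 \left(-432 - 72 \left(- \frac{1}{2} + \frac{8}{3}\right)\right)}{4} = \frac{559 \left(-432 - 156\right)}{4} = \frac{559}{4} \left(-588\right) = -82173$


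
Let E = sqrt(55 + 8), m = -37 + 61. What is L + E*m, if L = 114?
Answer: 114 + 72*sqrt(7) ≈ 304.49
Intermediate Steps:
m = 24
E = 3*sqrt(7) (E = sqrt(63) = 3*sqrt(7) ≈ 7.9373)
L + E*m = 114 + (3*sqrt(7))*24 = 114 + 72*sqrt(7)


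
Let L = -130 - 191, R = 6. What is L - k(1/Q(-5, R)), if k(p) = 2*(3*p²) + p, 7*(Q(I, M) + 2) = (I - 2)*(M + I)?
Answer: -964/3 ≈ -321.33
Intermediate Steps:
Q(I, M) = -2 + (-2 + I)*(I + M)/7 (Q(I, M) = -2 + ((I - 2)*(M + I))/7 = -2 + ((-2 + I)*(I + M))/7 = -2 + (-2 + I)*(I + M)/7)
L = -321
k(p) = p + 6*p² (k(p) = 6*p² + p = p + 6*p²)
L - k(1/Q(-5, R)) = -321 - (1 + 6/(-2 - 2/7*(-5) - 2/7*6 + (⅐)*(-5)² + (⅐)*(-5)*6))/(-2 - 2/7*(-5) - 2/7*6 + (⅐)*(-5)² + (⅐)*(-5)*6) = -321 - (1 + 6/(-2 + 10/7 - 12/7 + (⅐)*25 - 30/7))/(-2 + 10/7 - 12/7 + (⅐)*25 - 30/7) = -321 - (1 + 6/(-2 + 10/7 - 12/7 + 25/7 - 30/7))/(-2 + 10/7 - 12/7 + 25/7 - 30/7) = -321 - (1 + 6/(-3))/(-3) = -321 - (-1)*(1 + 6*(-⅓))/3 = -321 - (-1)*(1 - 2)/3 = -321 - (-1)*(-1)/3 = -321 - 1*⅓ = -321 - ⅓ = -964/3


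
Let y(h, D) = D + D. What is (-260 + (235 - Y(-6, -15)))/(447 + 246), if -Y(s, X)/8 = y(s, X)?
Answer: -265/693 ≈ -0.38240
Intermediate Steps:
y(h, D) = 2*D
Y(s, X) = -16*X
(-260 + (235 - Y(-6, -15)))/(447 + 246) = (-260 + (235 - (-16)*(-15)))/(447 + 246) = (-260 + (235 - 1*240))/693 = (-260 + (235 - 240))*(1/693) = (-260 - 5)*(1/693) = -265*1/693 = -265/693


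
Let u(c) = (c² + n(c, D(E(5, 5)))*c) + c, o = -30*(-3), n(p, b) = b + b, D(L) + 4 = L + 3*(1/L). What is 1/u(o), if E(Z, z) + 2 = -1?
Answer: 1/6750 ≈ 0.00014815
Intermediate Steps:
E(Z, z) = -3 (E(Z, z) = -2 - 1 = -3)
D(L) = -4 + L + 3/L (D(L) = -4 + (L + 3*(1/L)) = -4 + (L + 3/L) = -4 + L + 3/L)
n(p, b) = 2*b
o = 90
u(c) = c² - 15*c (u(c) = (c² + (2*(-4 - 3 + 3/(-3)))*c) + c = (c² + (2*(-4 - 3 + 3*(-⅓)))*c) + c = (c² + (2*(-4 - 3 - 1))*c) + c = (c² + (2*(-8))*c) + c = (c² - 16*c) + c = c² - 15*c)
1/u(o) = 1/(90*(-15 + 90)) = 1/(90*75) = 1/6750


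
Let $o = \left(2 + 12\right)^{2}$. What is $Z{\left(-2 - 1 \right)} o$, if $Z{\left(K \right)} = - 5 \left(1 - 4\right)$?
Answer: $2940$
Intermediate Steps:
$o = 196$ ($o = 14^{2} = 196$)
$Z{\left(K \right)} = 15$ ($Z{\left(K \right)} = \left(-5\right) \left(-3\right) = 15$)
$Z{\left(-2 - 1 \right)} o = 15 \cdot 196 = 2940$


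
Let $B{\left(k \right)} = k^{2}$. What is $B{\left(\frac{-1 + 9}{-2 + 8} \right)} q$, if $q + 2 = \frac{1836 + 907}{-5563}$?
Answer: $- \frac{24656}{5563} \approx -4.4321$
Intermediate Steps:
$q = - \frac{13869}{5563}$ ($q = -2 + \frac{1836 + 907}{-5563} = -2 + 2743 \left(- \frac{1}{5563}\right) = -2 - \frac{2743}{5563} = - \frac{13869}{5563} \approx -2.4931$)
$B{\left(\frac{-1 + 9}{-2 + 8} \right)} q = \left(\frac{-1 + 9}{-2 + 8}\right)^{2} \left(- \frac{13869}{5563}\right) = \left(\frac{8}{6}\right)^{2} \left(- \frac{13869}{5563}\right) = \left(8 \cdot \frac{1}{6}\right)^{2} \left(- \frac{13869}{5563}\right) = \left(\frac{4}{3}\right)^{2} \left(- \frac{13869}{5563}\right) = \frac{16}{9} \left(- \frac{13869}{5563}\right) = - \frac{24656}{5563}$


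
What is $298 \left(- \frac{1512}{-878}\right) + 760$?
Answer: $\frac{558928}{439} \approx 1273.2$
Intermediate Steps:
$298 \left(- \frac{1512}{-878}\right) + 760 = 298 \left(\left(-1512\right) \left(- \frac{1}{878}\right)\right) + 760 = 298 \cdot \frac{756}{439} + 760 = \frac{225288}{439} + 760 = \frac{558928}{439}$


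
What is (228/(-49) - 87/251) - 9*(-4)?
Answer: 381273/12299 ≈ 31.000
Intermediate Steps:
(228/(-49) - 87/251) - 9*(-4) = (228*(-1/49) - 87*1/251) - 1*(-36) = (-228/49 - 87/251) + 36 = -61491/12299 + 36 = 381273/12299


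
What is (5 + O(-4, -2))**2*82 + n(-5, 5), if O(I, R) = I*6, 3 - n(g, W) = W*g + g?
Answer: 29635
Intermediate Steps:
n(g, W) = 3 - g - W*g (n(g, W) = 3 - (W*g + g) = 3 - (g + W*g) = 3 + (-g - W*g) = 3 - g - W*g)
O(I, R) = 6*I
(5 + O(-4, -2))**2*82 + n(-5, 5) = (5 + 6*(-4))**2*82 + (3 - 1*(-5) - 1*5*(-5)) = (5 - 24)**2*82 + (3 + 5 + 25) = (-19)**2*82 + 33 = 361*82 + 33 = 29602 + 33 = 29635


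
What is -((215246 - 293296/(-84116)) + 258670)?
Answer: -9966052888/21029 ≈ -4.7392e+5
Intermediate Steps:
-((215246 - 293296/(-84116)) + 258670) = -((215246 - 293296*(-1/84116)) + 258670) = -((215246 + 73324/21029) + 258670) = -(4526481458/21029 + 258670) = -1*9966052888/21029 = -9966052888/21029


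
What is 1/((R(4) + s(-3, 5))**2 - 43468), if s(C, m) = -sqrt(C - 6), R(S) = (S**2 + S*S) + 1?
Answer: -10597/449195437 + 99*I/898390874 ≈ -2.3591e-5 + 1.102e-7*I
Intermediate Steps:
R(S) = 1 + 2*S**2 (R(S) = (S**2 + S**2) + 1 = 2*S**2 + 1 = 1 + 2*S**2)
s(C, m) = -sqrt(-6 + C)
1/((R(4) + s(-3, 5))**2 - 43468) = 1/(((1 + 2*4**2) - sqrt(-6 - 3))**2 - 43468) = 1/(((1 + 2*16) - sqrt(-9))**2 - 43468) = 1/(((1 + 32) - 3*I)**2 - 43468) = 1/((33 - 3*I)**2 - 43468) = 1/(-43468 + (33 - 3*I)**2)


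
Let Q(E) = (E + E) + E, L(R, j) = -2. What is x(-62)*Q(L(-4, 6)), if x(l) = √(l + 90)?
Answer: -12*√7 ≈ -31.749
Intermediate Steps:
Q(E) = 3*E (Q(E) = 2*E + E = 3*E)
x(l) = √(90 + l)
x(-62)*Q(L(-4, 6)) = √(90 - 62)*(3*(-2)) = √28*(-6) = (2*√7)*(-6) = -12*√7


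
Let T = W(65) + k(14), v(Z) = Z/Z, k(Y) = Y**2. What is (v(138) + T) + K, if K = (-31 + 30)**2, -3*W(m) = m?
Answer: 529/3 ≈ 176.33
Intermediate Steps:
W(m) = -m/3
v(Z) = 1
K = 1 (K = (-1)**2 = 1)
T = 523/3 (T = -1/3*65 + 14**2 = -65/3 + 196 = 523/3 ≈ 174.33)
(v(138) + T) + K = (1 + 523/3) + 1 = 526/3 + 1 = 529/3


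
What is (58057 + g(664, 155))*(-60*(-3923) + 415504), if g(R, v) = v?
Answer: 37889259408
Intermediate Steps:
(58057 + g(664, 155))*(-60*(-3923) + 415504) = (58057 + 155)*(-60*(-3923) + 415504) = 58212*(235380 + 415504) = 58212*650884 = 37889259408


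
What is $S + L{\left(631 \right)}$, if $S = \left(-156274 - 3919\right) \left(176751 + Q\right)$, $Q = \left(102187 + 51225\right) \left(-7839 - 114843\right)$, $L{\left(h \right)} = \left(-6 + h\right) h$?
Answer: $3014946675521344$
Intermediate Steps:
$L{\left(h \right)} = h \left(-6 + h\right)$
$Q = -18820890984$ ($Q = 153412 \left(-122682\right) = -18820890984$)
$S = 3014946675126969$ ($S = \left(-156274 - 3919\right) \left(176751 - 18820890984\right) = \left(-160193\right) \left(-18820714233\right) = 3014946675126969$)
$S + L{\left(631 \right)} = 3014946675126969 + 631 \left(-6 + 631\right) = 3014946675126969 + 631 \cdot 625 = 3014946675126969 + 394375 = 3014946675521344$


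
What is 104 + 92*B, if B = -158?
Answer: -14432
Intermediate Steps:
104 + 92*B = 104 + 92*(-158) = 104 - 14536 = -14432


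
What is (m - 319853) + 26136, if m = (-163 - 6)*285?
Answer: -341882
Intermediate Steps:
m = -48165 (m = -169*285 = -48165)
(m - 319853) + 26136 = (-48165 - 319853) + 26136 = -368018 + 26136 = -341882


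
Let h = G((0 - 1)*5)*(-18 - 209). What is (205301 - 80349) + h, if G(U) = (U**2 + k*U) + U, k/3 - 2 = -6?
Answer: 106792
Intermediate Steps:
k = -12 (k = 6 + 3*(-6) = 6 - 18 = -12)
G(U) = U**2 - 11*U (G(U) = (U**2 - 12*U) + U = U**2 - 11*U)
h = -18160 (h = (((0 - 1)*5)*(-11 + (0 - 1)*5))*(-18 - 209) = ((-1*5)*(-11 - 1*5))*(-227) = -5*(-11 - 5)*(-227) = -5*(-16)*(-227) = 80*(-227) = -18160)
(205301 - 80349) + h = (205301 - 80349) - 18160 = 124952 - 18160 = 106792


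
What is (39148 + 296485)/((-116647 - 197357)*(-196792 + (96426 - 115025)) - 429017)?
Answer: 335633/67633206547 ≈ 4.9625e-6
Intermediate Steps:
(39148 + 296485)/((-116647 - 197357)*(-196792 + (96426 - 115025)) - 429017) = 335633/(-314004*(-196792 - 18599) - 429017) = 335633/(-314004*(-215391) - 429017) = 335633/(67633635564 - 429017) = 335633/67633206547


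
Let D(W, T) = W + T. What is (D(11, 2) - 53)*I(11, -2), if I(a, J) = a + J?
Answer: -360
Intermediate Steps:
I(a, J) = J + a
D(W, T) = T + W
(D(11, 2) - 53)*I(11, -2) = ((2 + 11) - 53)*(-2 + 11) = (13 - 53)*9 = -40*9 = -360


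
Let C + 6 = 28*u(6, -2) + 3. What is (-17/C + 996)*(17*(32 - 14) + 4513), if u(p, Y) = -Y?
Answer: 254303449/53 ≈ 4.7982e+6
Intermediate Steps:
C = 53 (C = -6 + (28*(-1*(-2)) + 3) = -6 + (28*2 + 3) = -6 + (56 + 3) = -6 + 59 = 53)
(-17/C + 996)*(17*(32 - 14) + 4513) = (-17/53 + 996)*(17*(32 - 14) + 4513) = (-17*1/53 + 996)*(17*18 + 4513) = (-17/53 + 996)*(306 + 4513) = (52771/53)*4819 = 254303449/53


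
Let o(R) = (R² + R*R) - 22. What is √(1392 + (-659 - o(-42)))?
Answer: I*√2773 ≈ 52.659*I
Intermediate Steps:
o(R) = -22 + 2*R² (o(R) = (R² + R²) - 22 = 2*R² - 22 = -22 + 2*R²)
√(1392 + (-659 - o(-42))) = √(1392 + (-659 - (-22 + 2*(-42)²))) = √(1392 + (-659 - (-22 + 2*1764))) = √(1392 + (-659 - (-22 + 3528))) = √(1392 + (-659 - 1*3506)) = √(1392 + (-659 - 3506)) = √(1392 - 4165) = √(-2773) = I*√2773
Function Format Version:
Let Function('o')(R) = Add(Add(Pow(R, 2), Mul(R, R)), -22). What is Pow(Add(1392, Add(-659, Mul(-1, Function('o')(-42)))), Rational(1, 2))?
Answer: Mul(I, Pow(2773, Rational(1, 2))) ≈ Mul(52.659, I)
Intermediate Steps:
Function('o')(R) = Add(-22, Mul(2, Pow(R, 2))) (Function('o')(R) = Add(Add(Pow(R, 2), Pow(R, 2)), -22) = Add(Mul(2, Pow(R, 2)), -22) = Add(-22, Mul(2, Pow(R, 2))))
Pow(Add(1392, Add(-659, Mul(-1, Function('o')(-42)))), Rational(1, 2)) = Pow(Add(1392, Add(-659, Mul(-1, Add(-22, Mul(2, Pow(-42, 2)))))), Rational(1, 2)) = Pow(Add(1392, Add(-659, Mul(-1, Add(-22, Mul(2, 1764))))), Rational(1, 2)) = Pow(Add(1392, Add(-659, Mul(-1, Add(-22, 3528)))), Rational(1, 2)) = Pow(Add(1392, Add(-659, Mul(-1, 3506))), Rational(1, 2)) = Pow(Add(1392, Add(-659, -3506)), Rational(1, 2)) = Pow(Add(1392, -4165), Rational(1, 2)) = Pow(-2773, Rational(1, 2)) = Mul(I, Pow(2773, Rational(1, 2)))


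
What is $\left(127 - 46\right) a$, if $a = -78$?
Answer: $-6318$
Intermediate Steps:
$\left(127 - 46\right) a = \left(127 - 46\right) \left(-78\right) = 81 \left(-78\right) = -6318$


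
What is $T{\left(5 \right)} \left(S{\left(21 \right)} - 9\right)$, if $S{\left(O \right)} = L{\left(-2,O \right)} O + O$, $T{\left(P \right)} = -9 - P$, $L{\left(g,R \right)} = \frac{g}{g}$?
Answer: $-462$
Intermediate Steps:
$L{\left(g,R \right)} = 1$
$S{\left(O \right)} = 2 O$ ($S{\left(O \right)} = 1 O + O = O + O = 2 O$)
$T{\left(5 \right)} \left(S{\left(21 \right)} - 9\right) = \left(-9 - 5\right) \left(2 \cdot 21 - 9\right) = \left(-9 - 5\right) \left(42 - 9\right) = \left(-14\right) 33 = -462$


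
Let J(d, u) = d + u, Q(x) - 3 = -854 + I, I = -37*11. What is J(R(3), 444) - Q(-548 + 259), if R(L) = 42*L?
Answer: 1828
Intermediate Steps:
I = -407
Q(x) = -1258 (Q(x) = 3 + (-854 - 407) = 3 - 1261 = -1258)
J(R(3), 444) - Q(-548 + 259) = (42*3 + 444) - 1*(-1258) = (126 + 444) + 1258 = 570 + 1258 = 1828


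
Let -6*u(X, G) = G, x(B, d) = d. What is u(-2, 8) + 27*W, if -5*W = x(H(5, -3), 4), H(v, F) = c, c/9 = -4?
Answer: -344/15 ≈ -22.933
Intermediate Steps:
c = -36 (c = 9*(-4) = -36)
H(v, F) = -36
u(X, G) = -G/6
W = -⅘ (W = -⅕*4 = -⅘ ≈ -0.80000)
u(-2, 8) + 27*W = -⅙*8 + 27*(-⅘) = -4/3 - 108/5 = -344/15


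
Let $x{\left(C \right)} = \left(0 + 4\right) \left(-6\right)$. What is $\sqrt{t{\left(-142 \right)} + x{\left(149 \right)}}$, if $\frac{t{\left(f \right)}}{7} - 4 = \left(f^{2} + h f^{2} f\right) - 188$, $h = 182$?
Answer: $2 i \sqrt{911922269} \approx 60396.0 i$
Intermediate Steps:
$x{\left(C \right)} = -24$ ($x{\left(C \right)} = 4 \left(-6\right) = -24$)
$t{\left(f \right)} = -1288 + 7 f^{2} + 1274 f^{3}$ ($t{\left(f \right)} = 28 + 7 \left(\left(f^{2} + 182 f^{2} f\right) - 188\right) = 28 + 7 \left(\left(f^{2} + 182 f^{3}\right) - 188\right) = 28 + 7 \left(-188 + f^{2} + 182 f^{3}\right) = 28 + \left(-1316 + 7 f^{2} + 1274 f^{3}\right) = -1288 + 7 f^{2} + 1274 f^{3}$)
$\sqrt{t{\left(-142 \right)} + x{\left(149 \right)}} = \sqrt{\left(-1288 + 7 \left(-142\right)^{2} + 1274 \left(-142\right)^{3}\right) - 24} = \sqrt{\left(-1288 + 7 \cdot 20164 + 1274 \left(-2863288\right)\right) - 24} = \sqrt{\left(-1288 + 141148 - 3647828912\right) - 24} = \sqrt{-3647689052 - 24} = \sqrt{-3647689076} = 2 i \sqrt{911922269}$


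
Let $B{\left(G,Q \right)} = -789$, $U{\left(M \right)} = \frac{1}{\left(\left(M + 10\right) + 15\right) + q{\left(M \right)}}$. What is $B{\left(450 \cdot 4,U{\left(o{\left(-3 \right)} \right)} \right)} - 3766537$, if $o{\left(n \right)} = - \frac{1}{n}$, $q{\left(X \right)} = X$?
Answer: $-3767326$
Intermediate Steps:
$U{\left(M \right)} = \frac{1}{25 + 2 M}$ ($U{\left(M \right)} = \frac{1}{\left(\left(M + 10\right) + 15\right) + M} = \frac{1}{\left(\left(10 + M\right) + 15\right) + M} = \frac{1}{\left(25 + M\right) + M} = \frac{1}{25 + 2 M}$)
$B{\left(450 \cdot 4,U{\left(o{\left(-3 \right)} \right)} \right)} - 3766537 = -789 - 3766537 = -3767326$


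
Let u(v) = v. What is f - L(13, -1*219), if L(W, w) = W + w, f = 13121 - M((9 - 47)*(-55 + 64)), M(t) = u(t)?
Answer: 13669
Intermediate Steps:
M(t) = t
f = 13463 (f = 13121 - (9 - 47)*(-55 + 64) = 13121 - (-38)*9 = 13121 - 1*(-342) = 13121 + 342 = 13463)
f - L(13, -1*219) = 13463 - (13 - 1*219) = 13463 - (13 - 219) = 13463 - 1*(-206) = 13463 + 206 = 13669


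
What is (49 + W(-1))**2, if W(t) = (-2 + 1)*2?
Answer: 2209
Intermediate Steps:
W(t) = -2 (W(t) = -1*2 = -2)
(49 + W(-1))**2 = (49 - 2)**2 = 47**2 = 2209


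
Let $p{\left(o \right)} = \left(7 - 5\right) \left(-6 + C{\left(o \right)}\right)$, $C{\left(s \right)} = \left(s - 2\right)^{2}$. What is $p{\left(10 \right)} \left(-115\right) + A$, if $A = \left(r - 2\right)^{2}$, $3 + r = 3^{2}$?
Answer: $-13324$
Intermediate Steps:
$C{\left(s \right)} = \left(-2 + s\right)^{2}$
$r = 6$ ($r = -3 + 3^{2} = -3 + 9 = 6$)
$A = 16$ ($A = \left(6 - 2\right)^{2} = 4^{2} = 16$)
$p{\left(o \right)} = -12 + 2 \left(-2 + o\right)^{2}$ ($p{\left(o \right)} = \left(7 - 5\right) \left(-6 + \left(-2 + o\right)^{2}\right) = 2 \left(-6 + \left(-2 + o\right)^{2}\right) = -12 + 2 \left(-2 + o\right)^{2}$)
$p{\left(10 \right)} \left(-115\right) + A = \left(-12 + 2 \left(-2 + 10\right)^{2}\right) \left(-115\right) + 16 = \left(-12 + 2 \cdot 8^{2}\right) \left(-115\right) + 16 = \left(-12 + 2 \cdot 64\right) \left(-115\right) + 16 = \left(-12 + 128\right) \left(-115\right) + 16 = 116 \left(-115\right) + 16 = -13340 + 16 = -13324$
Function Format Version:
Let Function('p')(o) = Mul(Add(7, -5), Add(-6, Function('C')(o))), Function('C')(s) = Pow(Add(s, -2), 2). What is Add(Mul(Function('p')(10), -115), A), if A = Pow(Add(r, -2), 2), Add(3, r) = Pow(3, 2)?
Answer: -13324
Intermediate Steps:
Function('C')(s) = Pow(Add(-2, s), 2)
r = 6 (r = Add(-3, Pow(3, 2)) = Add(-3, 9) = 6)
A = 16 (A = Pow(Add(6, -2), 2) = Pow(4, 2) = 16)
Function('p')(o) = Add(-12, Mul(2, Pow(Add(-2, o), 2))) (Function('p')(o) = Mul(Add(7, -5), Add(-6, Pow(Add(-2, o), 2))) = Mul(2, Add(-6, Pow(Add(-2, o), 2))) = Add(-12, Mul(2, Pow(Add(-2, o), 2))))
Add(Mul(Function('p')(10), -115), A) = Add(Mul(Add(-12, Mul(2, Pow(Add(-2, 10), 2))), -115), 16) = Add(Mul(Add(-12, Mul(2, Pow(8, 2))), -115), 16) = Add(Mul(Add(-12, Mul(2, 64)), -115), 16) = Add(Mul(Add(-12, 128), -115), 16) = Add(Mul(116, -115), 16) = Add(-13340, 16) = -13324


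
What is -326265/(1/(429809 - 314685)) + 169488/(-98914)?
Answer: -1857651007084764/49457 ≈ -3.7561e+10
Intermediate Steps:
-326265/(1/(429809 - 314685)) + 169488/(-98914) = -326265/(1/115124) + 169488*(-1/98914) = -326265/1/115124 - 84744/49457 = -326265*115124 - 84744/49457 = -37560931860 - 84744/49457 = -1857651007084764/49457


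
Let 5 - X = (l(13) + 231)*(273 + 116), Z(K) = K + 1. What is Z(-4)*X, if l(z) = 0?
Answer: 269562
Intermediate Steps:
Z(K) = 1 + K
X = -89854 (X = 5 - (0 + 231)*(273 + 116) = 5 - 231*389 = 5 - 1*89859 = 5 - 89859 = -89854)
Z(-4)*X = (1 - 4)*(-89854) = -3*(-89854) = 269562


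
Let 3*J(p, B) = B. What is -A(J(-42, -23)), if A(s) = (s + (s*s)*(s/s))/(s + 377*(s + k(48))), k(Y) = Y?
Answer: -230/68391 ≈ -0.0033630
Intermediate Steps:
J(p, B) = B/3
A(s) = (s + s**2)/(18096 + 378*s) (A(s) = (s + (s*s)*(s/s))/(s + 377*(s + 48)) = (s + s**2*1)/(s + 377*(48 + s)) = (s + s**2)/(s + (18096 + 377*s)) = (s + s**2)/(18096 + 378*s))
-A(J(-42, -23)) = -(1/3)*(-23)*(1 + (1/3)*(-23))/(6*(3016 + 63*((1/3)*(-23)))) = -(-23)*(1 - 23/3)/(6*3*(3016 + 63*(-23/3))) = -(-23)*(-20)/(6*3*(3016 - 483)*3) = -(-23)*(-20)/(6*3*2533*3) = -1*230/68391 = -230/68391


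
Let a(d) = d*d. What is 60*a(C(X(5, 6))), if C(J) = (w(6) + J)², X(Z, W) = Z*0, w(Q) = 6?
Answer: 77760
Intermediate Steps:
X(Z, W) = 0
C(J) = (6 + J)²
a(d) = d²
60*a(C(X(5, 6))) = 60*((6 + 0)²)² = 60*(6²)² = 60*36² = 60*1296 = 77760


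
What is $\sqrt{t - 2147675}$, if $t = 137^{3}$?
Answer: $\sqrt{423678} \approx 650.91$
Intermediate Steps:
$t = 2571353$
$\sqrt{t - 2147675} = \sqrt{2571353 - 2147675} = \sqrt{423678}$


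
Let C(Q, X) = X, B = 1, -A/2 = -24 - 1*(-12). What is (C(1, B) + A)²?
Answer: 625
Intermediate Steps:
A = 24 (A = -2*(-24 - 1*(-12)) = -2*(-24 + 12) = -2*(-12) = 24)
(C(1, B) + A)² = (1 + 24)² = 25² = 625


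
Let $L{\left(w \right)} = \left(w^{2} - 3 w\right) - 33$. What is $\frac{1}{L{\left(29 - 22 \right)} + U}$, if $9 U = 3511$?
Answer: $\frac{9}{3466} \approx 0.0025967$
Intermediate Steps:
$L{\left(w \right)} = -33 + w^{2} - 3 w$
$U = \frac{3511}{9}$ ($U = \frac{1}{9} \cdot 3511 = \frac{3511}{9} \approx 390.11$)
$\frac{1}{L{\left(29 - 22 \right)} + U} = \frac{1}{\left(-33 + \left(29 - 22\right)^{2} - 3 \left(29 - 22\right)\right) + \frac{3511}{9}} = \frac{1}{\left(-33 + 7^{2} - 21\right) + \frac{3511}{9}} = \frac{1}{\left(-33 + 49 - 21\right) + \frac{3511}{9}} = \frac{1}{-5 + \frac{3511}{9}} = \frac{1}{\frac{3466}{9}} = \frac{9}{3466}$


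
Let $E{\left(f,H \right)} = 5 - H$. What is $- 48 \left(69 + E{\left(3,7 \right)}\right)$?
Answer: $-3216$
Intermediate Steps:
$- 48 \left(69 + E{\left(3,7 \right)}\right) = - 48 \left(69 + \left(5 - 7\right)\right) = - 48 \left(69 - 2\right) = \left(-48\right) 67 = -3216$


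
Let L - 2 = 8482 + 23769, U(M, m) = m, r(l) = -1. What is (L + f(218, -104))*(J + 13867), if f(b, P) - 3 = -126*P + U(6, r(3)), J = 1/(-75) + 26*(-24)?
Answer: 45051647416/75 ≈ 6.0069e+8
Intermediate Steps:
J = -46801/75 (J = -1/75 - 624 = -46801/75 ≈ -624.01)
L = 32253 (L = 2 + (8482 + 23769) = 2 + 32251 = 32253)
f(b, P) = 2 - 126*P (f(b, P) = 3 + (-126*P - 1) = 3 + (-1 - 126*P) = 2 - 126*P)
(L + f(218, -104))*(J + 13867) = (32253 + (2 - 126*(-104)))*(-46801/75 + 13867) = (32253 + (2 + 13104))*(993224/75) = (32253 + 13106)*(993224/75) = 45359*(993224/75) = 45051647416/75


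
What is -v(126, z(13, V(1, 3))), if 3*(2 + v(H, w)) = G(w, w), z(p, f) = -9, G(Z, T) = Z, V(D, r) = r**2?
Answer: 5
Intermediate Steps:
v(H, w) = -2 + w/3
-v(126, z(13, V(1, 3))) = -(-2 + (1/3)*(-9)) = -(-2 - 3) = -1*(-5) = 5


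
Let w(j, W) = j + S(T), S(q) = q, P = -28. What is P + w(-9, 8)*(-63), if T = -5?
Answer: 854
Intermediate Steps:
w(j, W) = -5 + j (w(j, W) = j - 5 = -5 + j)
P + w(-9, 8)*(-63) = -28 + (-5 - 9)*(-63) = -28 - 14*(-63) = -28 + 882 = 854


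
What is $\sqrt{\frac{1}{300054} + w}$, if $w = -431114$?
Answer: $\frac{i \sqrt{38814229350428370}}{300054} \approx 656.59 i$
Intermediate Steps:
$\sqrt{\frac{1}{300054} + w} = \sqrt{\frac{1}{300054} - 431114} = \sqrt{- \frac{129357480155}{300054}} = \frac{i \sqrt{38814229350428370}}{300054}$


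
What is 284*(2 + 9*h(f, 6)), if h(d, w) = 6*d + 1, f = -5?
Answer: -73556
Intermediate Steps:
h(d, w) = 1 + 6*d
284*(2 + 9*h(f, 6)) = 284*(2 + 9*(1 + 6*(-5))) = 284*(2 + 9*(1 - 30)) = 284*(2 + 9*(-29)) = 284*(2 - 261) = 284*(-259) = -73556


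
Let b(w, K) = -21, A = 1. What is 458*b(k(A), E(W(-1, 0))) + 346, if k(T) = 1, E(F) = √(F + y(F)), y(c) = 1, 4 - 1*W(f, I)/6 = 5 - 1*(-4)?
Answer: -9272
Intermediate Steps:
W(f, I) = -30 (W(f, I) = 24 - 6*(5 - 1*(-4)) = 24 - 6*(5 + 4) = 24 - 6*9 = 24 - 54 = -30)
E(F) = √(1 + F) (E(F) = √(F + 1) = √(1 + F))
458*b(k(A), E(W(-1, 0))) + 346 = 458*(-21) + 346 = -9618 + 346 = -9272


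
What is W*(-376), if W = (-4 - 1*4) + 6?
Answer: 752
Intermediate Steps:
W = -2 (W = (-4 - 4) + 6 = -8 + 6 = -2)
W*(-376) = -2*(-376) = 752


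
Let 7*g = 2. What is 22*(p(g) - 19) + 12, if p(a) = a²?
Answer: -19806/49 ≈ -404.20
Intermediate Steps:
g = 2/7 (g = (⅐)*2 = 2/7 ≈ 0.28571)
22*(p(g) - 19) + 12 = 22*((2/7)² - 19) + 12 = 22*(4/49 - 19) + 12 = 22*(-927/49) + 12 = -20394/49 + 12 = -19806/49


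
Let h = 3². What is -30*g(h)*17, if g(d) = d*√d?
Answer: -13770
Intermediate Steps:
h = 9
g(d) = d^(3/2)
-30*g(h)*17 = -30*9^(3/2)*17 = -30*27*17 = -810*17 = -13770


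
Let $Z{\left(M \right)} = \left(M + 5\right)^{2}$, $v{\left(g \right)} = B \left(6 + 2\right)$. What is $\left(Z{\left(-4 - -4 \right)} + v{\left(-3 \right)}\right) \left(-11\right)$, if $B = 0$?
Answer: $-275$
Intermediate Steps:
$v{\left(g \right)} = 0$ ($v{\left(g \right)} = 0 \left(6 + 2\right) = 0 \cdot 8 = 0$)
$Z{\left(M \right)} = \left(5 + M\right)^{2}$
$\left(Z{\left(-4 - -4 \right)} + v{\left(-3 \right)}\right) \left(-11\right) = \left(\left(5 - 0\right)^{2} + 0\right) \left(-11\right) = \left(\left(5 + \left(-4 + 4\right)\right)^{2} + 0\right) \left(-11\right) = \left(\left(5 + 0\right)^{2} + 0\right) \left(-11\right) = \left(5^{2} + 0\right) \left(-11\right) = \left(25 + 0\right) \left(-11\right) = 25 \left(-11\right) = -275$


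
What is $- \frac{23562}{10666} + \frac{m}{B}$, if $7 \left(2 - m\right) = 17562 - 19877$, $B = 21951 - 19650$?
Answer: $- \frac{177336010}{85898631} \approx -2.0645$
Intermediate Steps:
$B = 2301$
$m = \frac{2329}{7}$ ($m = 2 - \frac{17562 - 19877}{7} = 2 - - \frac{2315}{7} = 2 + \frac{2315}{7} = \frac{2329}{7} \approx 332.71$)
$- \frac{23562}{10666} + \frac{m}{B} = - \frac{23562}{10666} + \frac{2329}{7 \cdot 2301} = \left(-23562\right) \frac{1}{10666} + \frac{2329}{7} \cdot \frac{1}{2301} = - \frac{11781}{5333} + \frac{2329}{16107} = - \frac{177336010}{85898631}$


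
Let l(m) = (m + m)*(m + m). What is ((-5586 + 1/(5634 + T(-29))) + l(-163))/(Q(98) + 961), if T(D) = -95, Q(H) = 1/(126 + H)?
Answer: 124929708064/1192352835 ≈ 104.78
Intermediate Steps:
l(m) = 4*m² (l(m) = (2*m)*(2*m) = 4*m²)
((-5586 + 1/(5634 + T(-29))) + l(-163))/(Q(98) + 961) = ((-5586 + 1/(5634 - 95)) + 4*(-163)²)/(1/(126 + 98) + 961) = ((-5586 + 1/5539) + 4*26569)/(1/224 + 961) = ((-5586 + 1/5539) + 106276)/(1/224 + 961) = (-30940853/5539 + 106276)/(215265/224) = (557721911/5539)*(224/215265) = 124929708064/1192352835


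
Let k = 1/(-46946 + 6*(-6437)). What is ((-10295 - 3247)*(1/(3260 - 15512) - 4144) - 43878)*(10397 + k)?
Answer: 14552579650350351645/24961408 ≈ 5.8300e+11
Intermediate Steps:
k = -1/85568 (k = 1/(-46946 - 38622) = 1/(-85568) = -1/85568 ≈ -1.1687e-5)
((-10295 - 3247)*(1/(3260 - 15512) - 4144) - 43878)*(10397 + k) = ((-10295 - 3247)*(1/(3260 - 15512) - 4144) - 43878)*(10397 - 1/85568) = (-13542*(1/(-12252) - 4144) - 43878)*(889650495/85568) = (-13542*(-1/12252 - 4144) - 43878)*(889650495/85568) = (-13542*(-50772289/12252) - 43878)*(889650495/85568) = (114593056273/2042 - 43878)*(889650495/85568) = (114503457397/2042)*(889650495/85568) = 14552579650350351645/24961408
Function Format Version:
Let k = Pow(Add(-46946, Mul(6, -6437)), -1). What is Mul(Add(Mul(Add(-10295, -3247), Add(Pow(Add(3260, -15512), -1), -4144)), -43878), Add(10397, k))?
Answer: Rational(14552579650350351645, 24961408) ≈ 5.8300e+11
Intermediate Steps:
k = Rational(-1, 85568) (k = Pow(Add(-46946, -38622), -1) = Pow(-85568, -1) = Rational(-1, 85568) ≈ -1.1687e-5)
Mul(Add(Mul(Add(-10295, -3247), Add(Pow(Add(3260, -15512), -1), -4144)), -43878), Add(10397, k)) = Mul(Add(Mul(Add(-10295, -3247), Add(Pow(Add(3260, -15512), -1), -4144)), -43878), Add(10397, Rational(-1, 85568))) = Mul(Add(Mul(-13542, Add(Pow(-12252, -1), -4144)), -43878), Rational(889650495, 85568)) = Mul(Add(Mul(-13542, Add(Rational(-1, 12252), -4144)), -43878), Rational(889650495, 85568)) = Mul(Add(Mul(-13542, Rational(-50772289, 12252)), -43878), Rational(889650495, 85568)) = Mul(Add(Rational(114593056273, 2042), -43878), Rational(889650495, 85568)) = Mul(Rational(114503457397, 2042), Rational(889650495, 85568)) = Rational(14552579650350351645, 24961408)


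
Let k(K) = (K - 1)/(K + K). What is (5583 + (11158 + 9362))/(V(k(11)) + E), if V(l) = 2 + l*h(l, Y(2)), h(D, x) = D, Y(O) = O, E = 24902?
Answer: 451209/430487 ≈ 1.0481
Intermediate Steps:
k(K) = (-1 + K)/(2*K) (k(K) = (-1 + K)/((2*K)) = (-1 + K)*(1/(2*K)) = (-1 + K)/(2*K))
V(l) = 2 + l² (V(l) = 2 + l*l = 2 + l²)
(5583 + (11158 + 9362))/(V(k(11)) + E) = (5583 + (11158 + 9362))/((2 + ((½)*(-1 + 11)/11)²) + 24902) = (5583 + 20520)/((2 + ((½)*(1/11)*10)²) + 24902) = 26103/((2 + (5/11)²) + 24902) = 26103/((2 + 25/121) + 24902) = 26103/(267/121 + 24902) = 26103/(3013409/121) = 26103*(121/3013409) = 451209/430487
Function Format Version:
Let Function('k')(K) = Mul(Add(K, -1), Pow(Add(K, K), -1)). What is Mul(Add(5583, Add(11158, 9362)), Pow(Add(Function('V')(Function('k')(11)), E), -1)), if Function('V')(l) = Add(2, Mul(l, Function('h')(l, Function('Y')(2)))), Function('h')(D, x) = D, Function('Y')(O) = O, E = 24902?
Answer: Rational(451209, 430487) ≈ 1.0481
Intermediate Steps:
Function('k')(K) = Mul(Rational(1, 2), Pow(K, -1), Add(-1, K)) (Function('k')(K) = Mul(Add(-1, K), Pow(Mul(2, K), -1)) = Mul(Add(-1, K), Mul(Rational(1, 2), Pow(K, -1))) = Mul(Rational(1, 2), Pow(K, -1), Add(-1, K)))
Function('V')(l) = Add(2, Pow(l, 2)) (Function('V')(l) = Add(2, Mul(l, l)) = Add(2, Pow(l, 2)))
Mul(Add(5583, Add(11158, 9362)), Pow(Add(Function('V')(Function('k')(11)), E), -1)) = Mul(Add(5583, Add(11158, 9362)), Pow(Add(Add(2, Pow(Mul(Rational(1, 2), Pow(11, -1), Add(-1, 11)), 2)), 24902), -1)) = Mul(Add(5583, 20520), Pow(Add(Add(2, Pow(Mul(Rational(1, 2), Rational(1, 11), 10), 2)), 24902), -1)) = Mul(26103, Pow(Add(Add(2, Pow(Rational(5, 11), 2)), 24902), -1)) = Mul(26103, Pow(Add(Add(2, Rational(25, 121)), 24902), -1)) = Mul(26103, Pow(Add(Rational(267, 121), 24902), -1)) = Mul(26103, Pow(Rational(3013409, 121), -1)) = Mul(26103, Rational(121, 3013409)) = Rational(451209, 430487)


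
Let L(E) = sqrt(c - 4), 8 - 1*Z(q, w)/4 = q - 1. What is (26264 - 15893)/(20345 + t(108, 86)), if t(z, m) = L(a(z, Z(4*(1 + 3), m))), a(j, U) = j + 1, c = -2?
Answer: 210997995/413919031 - 10371*I*sqrt(6)/413919031 ≈ 0.50976 - 6.1373e-5*I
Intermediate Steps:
Z(q, w) = 36 - 4*q (Z(q, w) = 32 - 4*(q - 1) = 32 - 4*(-1 + q) = 32 + (4 - 4*q) = 36 - 4*q)
a(j, U) = 1 + j
L(E) = I*sqrt(6) (L(E) = sqrt(-2 - 4) = sqrt(-6) = I*sqrt(6))
t(z, m) = I*sqrt(6)
(26264 - 15893)/(20345 + t(108, 86)) = (26264 - 15893)/(20345 + I*sqrt(6)) = 10371/(20345 + I*sqrt(6))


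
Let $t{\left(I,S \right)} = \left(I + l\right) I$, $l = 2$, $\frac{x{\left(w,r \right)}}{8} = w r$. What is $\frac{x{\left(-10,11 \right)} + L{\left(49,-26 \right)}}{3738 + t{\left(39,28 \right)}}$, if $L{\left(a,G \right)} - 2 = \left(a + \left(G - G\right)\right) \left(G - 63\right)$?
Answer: $- \frac{5239}{5337} \approx -0.98164$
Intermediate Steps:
$x{\left(w,r \right)} = 8 r w$ ($x{\left(w,r \right)} = 8 w r = 8 r w$)
$t{\left(I,S \right)} = I \left(2 + I\right)$ ($t{\left(I,S \right)} = \left(I + 2\right) I = \left(2 + I\right) I = I \left(2 + I\right)$)
$L{\left(a,G \right)} = 2 + a \left(-63 + G\right)$ ($L{\left(a,G \right)} = 2 + \left(a + \left(G - G\right)\right) \left(G - 63\right) = 2 + \left(a + 0\right) \left(-63 + G\right) = 2 + a \left(-63 + G\right)$)
$\frac{x{\left(-10,11 \right)} + L{\left(49,-26 \right)}}{3738 + t{\left(39,28 \right)}} = \frac{8 \cdot 11 \left(-10\right) - 4359}{3738 + 39 \left(2 + 39\right)} = \frac{-880 - 4359}{3738 + 39 \cdot 41} = \frac{-880 - 4359}{3738 + 1599} = - \frac{5239}{5337}$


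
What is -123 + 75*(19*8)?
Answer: 11277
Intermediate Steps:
-123 + 75*(19*8) = -123 + 75*152 = -123 + 11400 = 11277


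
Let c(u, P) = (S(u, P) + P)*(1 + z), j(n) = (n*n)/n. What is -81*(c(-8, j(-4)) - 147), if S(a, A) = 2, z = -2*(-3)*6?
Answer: 17901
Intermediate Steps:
z = 36 (z = 6*6 = 36)
j(n) = n (j(n) = n²/n = n)
c(u, P) = 74 + 37*P (c(u, P) = (2 + P)*(1 + 36) = (2 + P)*37 = 74 + 37*P)
-81*(c(-8, j(-4)) - 147) = -81*((74 + 37*(-4)) - 147) = -81*((74 - 148) - 147) = -81*(-74 - 147) = -81*(-221) = 17901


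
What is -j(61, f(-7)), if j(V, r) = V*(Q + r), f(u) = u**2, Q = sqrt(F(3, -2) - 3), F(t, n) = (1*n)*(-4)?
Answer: -2989 - 61*sqrt(5) ≈ -3125.4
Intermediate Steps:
F(t, n) = -4*n (F(t, n) = n*(-4) = -4*n)
Q = sqrt(5) (Q = sqrt(-4*(-2) - 3) = sqrt(8 - 3) = sqrt(5) ≈ 2.2361)
j(V, r) = V*(r + sqrt(5)) (j(V, r) = V*(sqrt(5) + r) = V*(r + sqrt(5)))
-j(61, f(-7)) = -61*((-7)**2 + sqrt(5)) = -61*(49 + sqrt(5)) = -(2989 + 61*sqrt(5)) = -2989 - 61*sqrt(5)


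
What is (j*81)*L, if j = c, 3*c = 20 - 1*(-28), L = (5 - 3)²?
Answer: 5184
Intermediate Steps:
L = 4 (L = 2² = 4)
c = 16 (c = (20 - 1*(-28))/3 = (20 + 28)/3 = (⅓)*48 = 16)
j = 16
(j*81)*L = (16*81)*4 = 1296*4 = 5184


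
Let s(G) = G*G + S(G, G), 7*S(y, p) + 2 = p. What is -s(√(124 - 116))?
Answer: -54/7 - 2*√2/7 ≈ -8.1183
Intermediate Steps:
S(y, p) = -2/7 + p/7
s(G) = -2/7 + G² + G/7 (s(G) = G*G + (-2/7 + G/7) = G² + (-2/7 + G/7) = -2/7 + G² + G/7)
-s(√(124 - 116)) = -(-2/7 + (√(124 - 116))² + √(124 - 116)/7) = -(-2/7 + (√8)² + √8/7) = -(-2/7 + (2*√2)² + (2*√2)/7) = -(-2/7 + 8 + 2*√2/7) = -(54/7 + 2*√2/7) = -54/7 - 2*√2/7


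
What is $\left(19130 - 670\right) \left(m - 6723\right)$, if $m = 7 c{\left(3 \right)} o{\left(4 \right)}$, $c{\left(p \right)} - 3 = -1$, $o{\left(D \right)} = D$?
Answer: $-123072820$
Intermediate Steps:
$c{\left(p \right)} = 2$ ($c{\left(p \right)} = 3 - 1 = 2$)
$m = 56$ ($m = 7 \cdot 2 \cdot 4 = 14 \cdot 4 = 56$)
$\left(19130 - 670\right) \left(m - 6723\right) = \left(19130 - 670\right) \left(56 - 6723\right) = 18460 \left(56 - 6723\right) = 18460 \left(-6667\right) = -123072820$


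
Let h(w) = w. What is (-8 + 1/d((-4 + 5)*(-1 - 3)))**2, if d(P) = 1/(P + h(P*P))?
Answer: 16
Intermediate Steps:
d(P) = 1/(P + P**2) (d(P) = 1/(P + P*P) = 1/(P + P**2))
(-8 + 1/d((-4 + 5)*(-1 - 3)))**2 = (-8 + 1/(1/((((-4 + 5)*(-1 - 3)))*(1 + (-4 + 5)*(-1 - 3)))))**2 = (-8 + 1/(1/(((1*(-4)))*(1 + 1*(-4)))))**2 = (-8 + 1/(1/((-4)*(1 - 4))))**2 = (-8 + 1/(-1/4/(-3)))**2 = (-8 + 1/(-1/4*(-1/3)))**2 = (-8 + 1/(1/12))**2 = (-8 + 12)**2 = 4**2 = 16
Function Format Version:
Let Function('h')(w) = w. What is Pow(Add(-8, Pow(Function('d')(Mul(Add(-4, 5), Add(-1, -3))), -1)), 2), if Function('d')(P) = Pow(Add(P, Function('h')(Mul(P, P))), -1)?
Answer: 16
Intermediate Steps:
Function('d')(P) = Pow(Add(P, Pow(P, 2)), -1) (Function('d')(P) = Pow(Add(P, Mul(P, P)), -1) = Pow(Add(P, Pow(P, 2)), -1))
Pow(Add(-8, Pow(Function('d')(Mul(Add(-4, 5), Add(-1, -3))), -1)), 2) = Pow(Add(-8, Pow(Mul(Pow(Mul(Add(-4, 5), Add(-1, -3)), -1), Pow(Add(1, Mul(Add(-4, 5), Add(-1, -3))), -1)), -1)), 2) = Pow(Add(-8, Pow(Mul(Pow(Mul(1, -4), -1), Pow(Add(1, Mul(1, -4)), -1)), -1)), 2) = Pow(Add(-8, Pow(Mul(Pow(-4, -1), Pow(Add(1, -4), -1)), -1)), 2) = Pow(Add(-8, Pow(Mul(Rational(-1, 4), Pow(-3, -1)), -1)), 2) = Pow(Add(-8, Pow(Mul(Rational(-1, 4), Rational(-1, 3)), -1)), 2) = Pow(Add(-8, Pow(Rational(1, 12), -1)), 2) = Pow(Add(-8, 12), 2) = Pow(4, 2) = 16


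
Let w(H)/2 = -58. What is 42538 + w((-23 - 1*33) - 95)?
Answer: 42422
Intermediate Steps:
w(H) = -116 (w(H) = 2*(-58) = -116)
42538 + w((-23 - 1*33) - 95) = 42538 - 116 = 42422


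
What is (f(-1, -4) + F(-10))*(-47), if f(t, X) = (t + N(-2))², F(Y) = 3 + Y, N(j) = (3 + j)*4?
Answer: -94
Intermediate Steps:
N(j) = 12 + 4*j
f(t, X) = (4 + t)² (f(t, X) = (t + (12 + 4*(-2)))² = (t + (12 - 8))² = (t + 4)² = (4 + t)²)
(f(-1, -4) + F(-10))*(-47) = ((4 - 1)² + (3 - 10))*(-47) = (3² - 7)*(-47) = (9 - 7)*(-47) = 2*(-47) = -94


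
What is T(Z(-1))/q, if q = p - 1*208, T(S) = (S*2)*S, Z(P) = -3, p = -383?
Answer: -6/197 ≈ -0.030457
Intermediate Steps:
T(S) = 2*S² (T(S) = (2*S)*S = 2*S²)
q = -591 (q = -383 - 1*208 = -383 - 208 = -591)
T(Z(-1))/q = (2*(-3)²)/(-591) = (2*9)*(-1/591) = 18*(-1/591) = -6/197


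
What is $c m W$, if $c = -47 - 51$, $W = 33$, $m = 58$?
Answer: $-187572$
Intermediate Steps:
$c = -98$ ($c = -47 - 51 = -98$)
$c m W = \left(-98\right) 58 \cdot 33 = \left(-5684\right) 33 = -187572$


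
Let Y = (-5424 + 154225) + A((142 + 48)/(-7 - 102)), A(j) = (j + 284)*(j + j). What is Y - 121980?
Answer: 306969221/11881 ≈ 25837.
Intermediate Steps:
A(j) = 2*j*(284 + j) (A(j) = (284 + j)*(2*j) = 2*j*(284 + j))
Y = 1756213601/11881 (Y = (-5424 + 154225) + 2*((142 + 48)/(-7 - 102))*(284 + (142 + 48)/(-7 - 102)) = 148801 + 2*(190/(-109))*(284 + 190/(-109)) = 148801 + 2*(190*(-1/109))*(284 + 190*(-1/109)) = 148801 + 2*(-190/109)*(284 - 190/109) = 148801 + 2*(-190/109)*(30766/109) = 148801 - 11691080/11881 = 1756213601/11881 ≈ 1.4782e+5)
Y - 121980 = 1756213601/11881 - 121980 = 306969221/11881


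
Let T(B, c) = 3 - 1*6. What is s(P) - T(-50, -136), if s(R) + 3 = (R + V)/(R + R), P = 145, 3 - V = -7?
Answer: 31/58 ≈ 0.53448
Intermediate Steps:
V = 10 (V = 3 - 1*(-7) = 3 + 7 = 10)
T(B, c) = -3 (T(B, c) = 3 - 6 = -3)
s(R) = -3 + (10 + R)/(2*R) (s(R) = -3 + (R + 10)/(R + R) = -3 + (10 + R)/((2*R)) = -3 + (10 + R)*(1/(2*R)) = -3 + (10 + R)/(2*R))
s(P) - T(-50, -136) = (-5/2 + 5/145) - 1*(-3) = (-5/2 + 5*(1/145)) + 3 = (-5/2 + 1/29) + 3 = -143/58 + 3 = 31/58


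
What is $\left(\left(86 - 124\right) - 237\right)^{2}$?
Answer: $75625$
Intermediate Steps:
$\left(\left(86 - 124\right) - 237\right)^{2} = \left(-38 - 237\right)^{2} = \left(-275\right)^{2} = 75625$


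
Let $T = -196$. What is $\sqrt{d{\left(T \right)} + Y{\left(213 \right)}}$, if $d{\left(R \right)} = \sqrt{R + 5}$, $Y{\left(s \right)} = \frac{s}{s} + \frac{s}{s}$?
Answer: $\sqrt{2 + i \sqrt{191}} \approx 2.8253 + 2.4458 i$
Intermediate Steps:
$Y{\left(s \right)} = 2$ ($Y{\left(s \right)} = 1 + 1 = 2$)
$d{\left(R \right)} = \sqrt{5 + R}$
$\sqrt{d{\left(T \right)} + Y{\left(213 \right)}} = \sqrt{\sqrt{5 - 196} + 2} = \sqrt{\sqrt{-191} + 2} = \sqrt{i \sqrt{191} + 2} = \sqrt{2 + i \sqrt{191}}$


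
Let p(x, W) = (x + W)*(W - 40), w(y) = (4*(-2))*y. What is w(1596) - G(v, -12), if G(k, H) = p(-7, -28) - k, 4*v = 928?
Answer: -14916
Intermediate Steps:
w(y) = -8*y
v = 232 (v = (¼)*928 = 232)
p(x, W) = (-40 + W)*(W + x) (p(x, W) = (W + x)*(-40 + W) = (-40 + W)*(W + x))
G(k, H) = 2380 - k (G(k, H) = ((-28)² - 40*(-28) - 40*(-7) - 28*(-7)) - k = (784 + 1120 + 280 + 196) - k = 2380 - k)
w(1596) - G(v, -12) = -8*1596 - (2380 - 1*232) = -12768 - (2380 - 232) = -12768 - 1*2148 = -12768 - 2148 = -14916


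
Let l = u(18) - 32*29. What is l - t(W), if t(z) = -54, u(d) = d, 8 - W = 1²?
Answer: -856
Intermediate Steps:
W = 7 (W = 8 - 1*1² = 8 - 1*1 = 8 - 1 = 7)
l = -910 (l = 18 - 32*29 = 18 - 928 = -910)
l - t(W) = -910 - 1*(-54) = -910 + 54 = -856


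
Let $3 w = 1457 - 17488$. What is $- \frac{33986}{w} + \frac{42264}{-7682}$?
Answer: $\frac{2297982}{2677177} \approx 0.85836$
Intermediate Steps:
$w = - \frac{16031}{3}$ ($w = \frac{1457 - 17488}{3} = \frac{1}{3} \left(-16031\right) = - \frac{16031}{3} \approx -5343.7$)
$- \frac{33986}{w} + \frac{42264}{-7682} = - \frac{33986}{- \frac{16031}{3}} + \frac{42264}{-7682} = \left(-33986\right) \left(- \frac{3}{16031}\right) + 42264 \left(- \frac{1}{7682}\right) = \frac{101958}{16031} - \frac{21132}{3841} = \frac{2297982}{2677177}$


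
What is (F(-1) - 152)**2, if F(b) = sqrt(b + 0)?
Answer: (152 - I)**2 ≈ 23103.0 - 304.0*I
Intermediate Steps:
F(b) = sqrt(b)
(F(-1) - 152)**2 = (sqrt(-1) - 152)**2 = (I - 152)**2 = (-152 + I)**2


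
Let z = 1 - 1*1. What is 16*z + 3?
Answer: 3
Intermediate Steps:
z = 0 (z = 1 - 1 = 0)
16*z + 3 = 16*0 + 3 = 0 + 3 = 3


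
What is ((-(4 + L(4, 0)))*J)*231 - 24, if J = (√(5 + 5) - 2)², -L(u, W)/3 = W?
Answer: -12960 + 3696*√10 ≈ -1272.2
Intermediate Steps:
L(u, W) = -3*W
J = (-2 + √10)² (J = (√10 - 2)² = (-2 + √10)² ≈ 1.3509)
((-(4 + L(4, 0)))*J)*231 - 24 = ((-(4 - 3*0))*(2 - √10)²)*231 - 24 = ((-(4 + 0))*(2 - √10)²)*231 - 24 = ((-1*4)*(2 - √10)²)*231 - 24 = -4*(2 - √10)²*231 - 24 = -924*(2 - √10)² - 24 = -24 - 924*(2 - √10)²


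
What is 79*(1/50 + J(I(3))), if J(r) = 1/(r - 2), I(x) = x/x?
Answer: -3871/50 ≈ -77.420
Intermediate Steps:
I(x) = 1
J(r) = 1/(-2 + r)
79*(1/50 + J(I(3))) = 79*(1/50 + 1/(-2 + 1)) = 79*(1/50 + 1/(-1)) = 79*(1/50 - 1) = 79*(-49/50) = -3871/50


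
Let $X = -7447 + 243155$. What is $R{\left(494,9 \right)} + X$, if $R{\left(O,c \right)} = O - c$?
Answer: $236193$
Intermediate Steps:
$X = 235708$
$R{\left(494,9 \right)} + X = \left(494 - 9\right) + 235708 = 485 + 235708 = 236193$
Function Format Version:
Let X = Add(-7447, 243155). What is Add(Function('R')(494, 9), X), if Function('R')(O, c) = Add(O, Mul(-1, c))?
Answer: 236193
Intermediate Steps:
X = 235708
Add(Function('R')(494, 9), X) = Add(Add(494, Mul(-1, 9)), 235708) = Add(Add(494, -9), 235708) = Add(485, 235708) = 236193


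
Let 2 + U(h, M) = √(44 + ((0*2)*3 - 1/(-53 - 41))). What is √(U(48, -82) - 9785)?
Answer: √(-86477932 + 94*√388878)/94 ≈ 98.896*I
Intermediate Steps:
U(h, M) = -2 + √388878/94 (U(h, M) = -2 + √(44 + ((0*2)*3 - 1/(-53 - 41))) = -2 + √(44 + (0*3 - 1/(-94))) = -2 + √(44 + (0 - 1*(-1/94))) = -2 + √(44 + (0 + 1/94)) = -2 + √(44 + 1/94) = -2 + √(4137/94) = -2 + √388878/94)
√(U(48, -82) - 9785) = √((-2 + √388878/94) - 9785) = √(-9787 + √388878/94)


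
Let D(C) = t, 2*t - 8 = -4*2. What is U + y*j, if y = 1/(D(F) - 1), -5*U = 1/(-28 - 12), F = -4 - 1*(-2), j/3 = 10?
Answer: -5999/200 ≈ -29.995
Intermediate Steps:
j = 30 (j = 3*10 = 30)
F = -2 (F = -4 + 2 = -2)
U = 1/200 (U = -1/(5*(-28 - 12)) = -1/5/(-40) = -1/5*(-1/40) = 1/200 ≈ 0.0050000)
t = 0 (t = 4 + (-4*2)/2 = 4 + (1/2)*(-8) = 4 - 4 = 0)
D(C) = 0
y = -1 (y = 1/(0 - 1) = 1/(-1) = -1)
U + y*j = 1/200 - 1*30 = 1/200 - 30 = -5999/200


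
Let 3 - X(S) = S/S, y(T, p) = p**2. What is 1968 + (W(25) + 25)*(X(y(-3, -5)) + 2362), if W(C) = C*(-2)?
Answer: -57132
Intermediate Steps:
W(C) = -2*C
X(S) = 2 (X(S) = 3 - S/S = 3 - 1*1 = 3 - 1 = 2)
1968 + (W(25) + 25)*(X(y(-3, -5)) + 2362) = 1968 + (-2*25 + 25)*(2 + 2362) = 1968 + (-50 + 25)*2364 = 1968 - 25*2364 = 1968 - 59100 = -57132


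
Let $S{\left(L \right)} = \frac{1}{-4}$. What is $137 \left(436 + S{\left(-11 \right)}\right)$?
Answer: $\frac{238791}{4} \approx 59698.0$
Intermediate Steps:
$S{\left(L \right)} = - \frac{1}{4}$
$137 \left(436 + S{\left(-11 \right)}\right) = 137 \left(436 - \frac{1}{4}\right) = 137 \cdot \frac{1743}{4} = \frac{238791}{4}$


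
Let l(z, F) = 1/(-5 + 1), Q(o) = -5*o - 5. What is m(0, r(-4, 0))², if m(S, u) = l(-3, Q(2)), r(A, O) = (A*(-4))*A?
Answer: 1/16 ≈ 0.062500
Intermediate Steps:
Q(o) = -5 - 5*o
r(A, O) = -4*A² (r(A, O) = (-4*A)*A = -4*A²)
l(z, F) = -¼ (l(z, F) = 1/(-4) = -¼)
m(S, u) = -¼
m(0, r(-4, 0))² = (-¼)² = 1/16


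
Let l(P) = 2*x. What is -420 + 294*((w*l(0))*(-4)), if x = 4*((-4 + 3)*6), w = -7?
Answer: -395556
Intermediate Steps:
x = -24 (x = 4*(-1*6) = 4*(-6) = -24)
l(P) = -48 (l(P) = 2*(-24) = -48)
-420 + 294*((w*l(0))*(-4)) = -420 + 294*(-7*(-48)*(-4)) = -420 + 294*(336*(-4)) = -420 + 294*(-1344) = -420 - 395136 = -395556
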